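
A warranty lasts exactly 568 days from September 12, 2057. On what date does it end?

+365 (one year) → Sep 12, 2058 (203 left).
Sep has 30 days: +19 → Oct 1, 2058 (184 left).
Oct has 31 days: +31 → Nov 1, 2058 (153 left).
Nov has 30 days: +30 → Dec 1, 2058 (123 left).
Dec has 31 days: +31 → Jan 1, 2059 (92 left).
Jan has 31 days: +31 → Feb 1, 2059 (61 left).
Feb has 28 days: +28 → Mar 1, 2059 (33 left).
Mar has 31 days: +31 → Apr 1, 2059 (2 left).
+2 → Apr 3, 2059.

April 3, 2059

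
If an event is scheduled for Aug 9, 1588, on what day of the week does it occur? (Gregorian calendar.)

Tuesday

Doomsday rule: the anchor day for the 1500s is Wednesday. For year 88: 88÷12 = 7 r 4, and 4÷4 = 1, so 7+4+1 = 12.
Wednesday + 12 ≡ Monday — that's 1588's doomsday.
In August the doomsday date is Aug 8.
Aug 9 is 1 day after Aug 8; 1 mod 7 = 1, so Monday + 1 = Tuesday.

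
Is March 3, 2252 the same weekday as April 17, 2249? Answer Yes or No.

From Apr 17, 2249 to Mar 3, 2252 is 1051 days.
1051 mod 7 = 1, so they are different weekdays.
(Apr 17, 2249 is a Tuesday; Mar 3, 2252 is a Wednesday.)

No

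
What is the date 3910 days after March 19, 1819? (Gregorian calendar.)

+366 (one year; includes Feb 29, 1820) → Mar 19, 1820 (3544 left).
+365 (one year) → Mar 19, 1821 (3179 left).
+365 (one year) → Mar 19, 1822 (2814 left).
+365 (one year) → Mar 19, 1823 (2449 left).
+366 (one year; includes Feb 29, 1824) → Mar 19, 1824 (2083 left).
+365 (one year) → Mar 19, 1825 (1718 left).
+365 (one year) → Mar 19, 1826 (1353 left).
+365 (one year) → Mar 19, 1827 (988 left).
+366 (one year; includes Feb 29, 1828) → Mar 19, 1828 (622 left).
+365 (one year) → Mar 19, 1829 (257 left).
Mar has 31 days: +13 → Apr 1, 1829 (244 left).
Apr has 30 days: +30 → May 1, 1829 (214 left).
May has 31 days: +31 → Jun 1, 1829 (183 left).
Jun has 30 days: +30 → Jul 1, 1829 (153 left).
Jul has 31 days: +31 → Aug 1, 1829 (122 left).
Aug has 31 days: +31 → Sep 1, 1829 (91 left).
Sep has 30 days: +30 → Oct 1, 1829 (61 left).
Oct has 31 days: +31 → Nov 1, 1829 (30 left).
Nov has 30 days: +30 → Dec 1, 1829 (0 left).

December 1, 1829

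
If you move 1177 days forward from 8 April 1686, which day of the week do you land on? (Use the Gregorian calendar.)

Tuesday

First find the weekday of Apr 8, 1686. Doomsday rule: the anchor day for the 1600s is Tuesday. For year 86: 86÷12 = 7 r 2, and 2÷4 = 0, so 7+2+0 = 9.
Tuesday + 9 ≡ Thursday — that's 1686's doomsday.
In April the doomsday date is Apr 4.
Apr 8 is 4 days after Apr 4; 4 mod 7 = 4, so Thursday + 4 = Monday.
1177 mod 7 = 1, so 1177 days after a Monday is Monday + 1 = Tuesday.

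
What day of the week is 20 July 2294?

Doomsday rule: the anchor day for the 2200s is Friday. For year 94: 94÷12 = 7 r 10, and 10÷4 = 2, so 7+10+2 = 19.
Friday + 19 ≡ Wednesday — that's 2294's doomsday.
In July the doomsday date is Jul 11.
Jul 20 is 9 days after Jul 11; 9 mod 7 = 2, so Wednesday + 2 = Friday.

Friday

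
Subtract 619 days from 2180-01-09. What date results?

April 30, 2178

−365 (one year) → Jan 9, 2179 (254 left).
−9 → Dec 31, 2178 (end of Dec, 31 days; 245 left).
−31 → Nov 30, 2178 (end of Nov, 30 days; 214 left).
−30 → Oct 31, 2178 (end of Oct, 31 days; 184 left).
−31 → Sep 30, 2178 (end of Sep, 30 days; 153 left).
−30 → Aug 31, 2178 (end of Aug, 31 days; 123 left).
−31 → Jul 31, 2178 (end of Jul, 31 days; 92 left).
−31 → Jun 30, 2178 (end of Jun, 30 days; 61 left).
−30 → May 31, 2178 (end of May, 31 days; 31 left).
−31 → Apr 30, 2178 (end of Apr, 30 days; 0 left).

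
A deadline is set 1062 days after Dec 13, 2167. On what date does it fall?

+366 (one year; includes Feb 29, 2168) → Dec 13, 2168 (696 left).
+365 (one year) → Dec 13, 2169 (331 left).
Dec has 31 days: +19 → Jan 1, 2170 (312 left).
Jan has 31 days: +31 → Feb 1, 2170 (281 left).
Feb has 28 days: +28 → Mar 1, 2170 (253 left).
Mar has 31 days: +31 → Apr 1, 2170 (222 left).
Apr has 30 days: +30 → May 1, 2170 (192 left).
May has 31 days: +31 → Jun 1, 2170 (161 left).
Jun has 30 days: +30 → Jul 1, 2170 (131 left).
Jul has 31 days: +31 → Aug 1, 2170 (100 left).
Aug has 31 days: +31 → Sep 1, 2170 (69 left).
Sep has 30 days: +30 → Oct 1, 2170 (39 left).
Oct has 31 days: +31 → Nov 1, 2170 (8 left).
+8 → Nov 9, 2170.

November 9, 2170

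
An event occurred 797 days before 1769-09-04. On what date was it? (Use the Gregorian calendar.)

−365 (one year) → Sep 4, 1768 (432 left).
−366 (one year; includes Feb 29, 1768) → Sep 4, 1767 (66 left).
−4 → Aug 31, 1767 (end of Aug, 31 days; 62 left).
−31 → Jul 31, 1767 (end of Jul, 31 days; 31 left).
−31 → Jun 30, 1767 (end of Jun, 30 days; 0 left).

June 30, 1767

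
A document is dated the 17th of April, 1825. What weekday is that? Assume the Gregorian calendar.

Sunday

Doomsday rule: the anchor day for the 1800s is Friday. For year 25: 25÷12 = 2 r 1, and 1÷4 = 0, so 2+1+0 = 3.
Friday + 3 ≡ Monday — that's 1825's doomsday.
In April the doomsday date is Apr 4.
Apr 17 is 13 days after Apr 4; 13 mod 7 = 6, so Monday + 6 = Sunday.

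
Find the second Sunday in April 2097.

April 14, 2097

April 1, 2097 is a Monday.
The first Sunday is therefore April 7 (6 days later).
The second Sunday is 7 + 1×7 = April 14.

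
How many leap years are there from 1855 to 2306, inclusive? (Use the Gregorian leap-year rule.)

Multiples of 4 in [1855,2306]: 113.
Of those, multiples of 100: 5 (not leap unless ÷400).
Multiples of 400: 1.
Leap years = 113 − 5 + 1 = 109.

109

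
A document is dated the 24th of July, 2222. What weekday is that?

Wednesday

January 1, 2222 is a Tuesday.
Jan 1, 2222 → Feb 1, 2222: 31 days (January has 31).
Feb 1, 2222 → Mar 1, 2222: 28 days (February has 28).
Mar 1, 2222 → Apr 1, 2222: 31 days (March has 31).
Apr 1, 2222 → May 1, 2222: 30 days (April has 30).
May 1, 2222 → Jun 1, 2222: 31 days (May has 31).
Jun 1, 2222 → Jul 1, 2222: 30 days (June has 30).
Jul 1, 2222 → Jul 24, 2222: 23 days.
Total: 204 days.
204 mod 7 = 1, so Tuesday + 1 = Wednesday.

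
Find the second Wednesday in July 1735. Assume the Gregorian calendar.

July 1, 1735 is a Friday.
The first Wednesday is therefore July 6 (5 days later).
The second Wednesday is 6 + 1×7 = July 13.

July 13, 1735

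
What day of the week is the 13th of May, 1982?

Thursday

January 1, 1982 is a Friday.
Jan 1, 1982 → Feb 1, 1982: 31 days (January has 31).
Feb 1, 1982 → Mar 1, 1982: 28 days (February has 28).
Mar 1, 1982 → Apr 1, 1982: 31 days (March has 31).
Apr 1, 1982 → May 1, 1982: 30 days (April has 30).
May 1, 1982 → May 13, 1982: 12 days.
Total: 132 days.
132 mod 7 = 6, so Friday + 6 = Thursday.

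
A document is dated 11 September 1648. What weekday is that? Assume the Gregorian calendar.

Doomsday rule: the anchor day for the 1600s is Tuesday. For year 48: 48÷12 = 4 r 0, and 0÷4 = 0, so 4+0+0 = 4.
Tuesday + 4 ≡ Saturday — that's 1648's doomsday.
In September the doomsday date is Sep 5.
Sep 11 is 6 days after Sep 5; 6 mod 7 = 6, so Saturday + 6 = Friday.

Friday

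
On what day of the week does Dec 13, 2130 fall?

Doomsday rule: the anchor day for the 2100s is Sunday. For year 30: 30÷12 = 2 r 6, and 6÷4 = 1, so 2+6+1 = 9.
Sunday + 9 ≡ Tuesday — that's 2130's doomsday.
In December the doomsday date is Dec 12.
Dec 13 is 1 day after Dec 12; 1 mod 7 = 1, so Tuesday + 1 = Wednesday.

Wednesday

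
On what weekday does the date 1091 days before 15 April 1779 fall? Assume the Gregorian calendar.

Friday

First find the weekday of Apr 15, 1779. Doomsday rule: the anchor day for the 1700s is Sunday. For year 79: 79÷12 = 6 r 7, and 7÷4 = 1, so 6+7+1 = 14.
Sunday + 14 ≡ Sunday — that's 1779's doomsday.
In April the doomsday date is Apr 4.
Apr 15 is 11 days after Apr 4; 11 mod 7 = 4, so Sunday + 4 = Thursday.
1091 mod 7 = 6, so 1091 days before a Thursday is Thursday − 6 = Friday.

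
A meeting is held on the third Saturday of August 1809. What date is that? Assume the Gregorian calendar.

August 19, 1809

August 1, 1809 is a Tuesday.
The first Saturday is therefore August 5 (4 days later).
The third Saturday is 5 + 2×7 = August 19.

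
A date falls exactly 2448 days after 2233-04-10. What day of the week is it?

Monday

First find the weekday of Apr 10, 2233. Doomsday rule: the anchor day for the 2200s is Friday. For year 33: 33÷12 = 2 r 9, and 9÷4 = 2, so 2+9+2 = 13.
Friday + 13 ≡ Thursday — that's 2233's doomsday.
In April the doomsday date is Apr 4.
Apr 10 is 6 days after Apr 4; 6 mod 7 = 6, so Thursday + 6 = Wednesday.
2448 mod 7 = 5, so 2448 days after a Wednesday is Wednesday + 5 = Monday.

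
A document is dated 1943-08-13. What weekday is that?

January 1, 1943 is a Friday.
Jan 1, 1943 → Feb 1, 1943: 31 days (January has 31).
Feb 1, 1943 → Mar 1, 1943: 28 days (February has 28).
Mar 1, 1943 → Apr 1, 1943: 31 days (March has 31).
Apr 1, 1943 → May 1, 1943: 30 days (April has 30).
May 1, 1943 → Jun 1, 1943: 31 days (May has 31).
Jun 1, 1943 → Jul 1, 1943: 30 days (June has 30).
Jul 1, 1943 → Aug 1, 1943: 31 days (July has 31).
Aug 1, 1943 → Aug 13, 1943: 12 days.
Total: 224 days.
224 mod 7 = 0, so Friday + 0 = Friday.

Friday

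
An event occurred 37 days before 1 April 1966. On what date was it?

February 23, 1966

−1 → Mar 31, 1966 (end of Mar, 31 days; 36 left).
−31 → Feb 28, 1966 (end of Feb, 28 days; 5 left).
−5 → Feb 23, 1966.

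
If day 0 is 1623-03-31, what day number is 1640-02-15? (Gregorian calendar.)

6165

Mar 31, 1623 → Mar 31, 1624: 366 days (Feb 29, 1624 is in that span).
Mar 31, 1624 → Mar 31, 1625: 365 days.
Mar 31, 1625 → Mar 31, 1626: 365 days.
Mar 31, 1626 → Mar 31, 1627: 365 days.
Mar 31, 1627 → Mar 31, 1628: 366 days (Feb 29, 1628 is in that span).
Mar 31, 1628 → Mar 31, 1629: 365 days.
Mar 31, 1629 → Mar 31, 1630: 365 days.
Mar 31, 1630 → Mar 31, 1631: 365 days.
Mar 31, 1631 → Mar 31, 1632: 366 days (Feb 29, 1632 is in that span).
Mar 31, 1632 → Mar 31, 1633: 365 days.
Mar 31, 1633 → Mar 31, 1634: 365 days.
Mar 31, 1634 → Mar 31, 1635: 365 days.
Mar 31, 1635 → Mar 31, 1636: 366 days (Feb 29, 1636 is in that span).
Mar 31, 1636 → Mar 31, 1637: 365 days.
Mar 31, 1637 → Mar 31, 1638: 365 days.
Mar 31, 1638 → Mar 31, 1639: 365 days.
Mar 31, 1639 → Apr 30, 1639: 30 days (March has 31).
Apr 30, 1639 → May 30, 1639: 30 days (April has 30).
May 30, 1639 → Jun 30, 1639: 31 days (May has 31).
Jun 30, 1639 → Jul 30, 1639: 30 days (June has 30).
Jul 30, 1639 → Aug 30, 1639: 31 days (July has 31).
Aug 30, 1639 → Sep 30, 1639: 31 days (August has 31).
Sep 30, 1639 → Oct 30, 1639: 30 days (September has 30).
Oct 30, 1639 → Nov 30, 1639: 31 days (October has 31).
Nov 30, 1639 → Dec 30, 1639: 30 days (November has 30).
Dec 30, 1639 → Jan 30, 1640: 31 days (December has 31).
Jan 30, 1640 → Feb 15, 1640: 16 days.
Total: 6165 days.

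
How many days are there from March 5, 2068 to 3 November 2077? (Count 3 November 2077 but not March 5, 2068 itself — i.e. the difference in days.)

Mar 5, 2068 → Mar 5, 2069: 365 days.
Mar 5, 2069 → Mar 5, 2070: 365 days.
Mar 5, 2070 → Mar 5, 2071: 365 days.
Mar 5, 2071 → Mar 5, 2072: 366 days (Feb 29, 2072 is in that span).
Mar 5, 2072 → Mar 5, 2073: 365 days.
Mar 5, 2073 → Mar 5, 2074: 365 days.
Mar 5, 2074 → Mar 5, 2075: 365 days.
Mar 5, 2075 → Mar 5, 2076: 366 days (Feb 29, 2076 is in that span).
Mar 5, 2076 → Mar 5, 2077: 365 days.
Mar 5, 2077 → Apr 5, 2077: 31 days (March has 31).
Apr 5, 2077 → May 5, 2077: 30 days (April has 30).
May 5, 2077 → Jun 5, 2077: 31 days (May has 31).
Jun 5, 2077 → Jul 5, 2077: 30 days (June has 30).
Jul 5, 2077 → Aug 5, 2077: 31 days (July has 31).
Aug 5, 2077 → Sep 5, 2077: 31 days (August has 31).
Sep 5, 2077 → Oct 5, 2077: 30 days (September has 30).
Oct 5, 2077 → Nov 3, 2077: 29 days.
Total: 3530 days.

3530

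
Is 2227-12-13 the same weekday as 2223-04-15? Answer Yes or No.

No

From Apr 15, 2223 to Dec 13, 2227 is 1703 days.
1703 mod 7 = 2, so they are different weekdays.
(Apr 15, 2223 is a Tuesday; Dec 13, 2227 is a Thursday.)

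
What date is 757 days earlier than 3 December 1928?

−366 (one year; includes Feb 29, 1928) → Dec 3, 1927 (391 left).
−3 → Nov 30, 1927 (end of Nov, 30 days; 388 left).
−30 → Oct 31, 1927 (end of Oct, 31 days; 358 left).
−31 → Sep 30, 1927 (end of Sep, 30 days; 327 left).
−30 → Aug 31, 1927 (end of Aug, 31 days; 297 left).
−31 → Jul 31, 1927 (end of Jul, 31 days; 266 left).
−31 → Jun 30, 1927 (end of Jun, 30 days; 235 left).
−30 → May 31, 1927 (end of May, 31 days; 205 left).
−31 → Apr 30, 1927 (end of Apr, 30 days; 174 left).
−30 → Mar 31, 1927 (end of Mar, 31 days; 144 left).
−31 → Feb 28, 1927 (end of Feb, 28 days; 113 left).
−28 → Jan 31, 1927 (end of Jan, 31 days; 85 left).
−31 → Dec 31, 1926 (end of Dec, 31 days; 54 left).
−31 → Nov 30, 1926 (end of Nov, 30 days; 23 left).
−23 → Nov 7, 1926.

November 7, 1926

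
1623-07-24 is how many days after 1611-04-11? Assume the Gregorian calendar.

Apr 11, 1611 → Apr 11, 1612: 366 days (Feb 29, 1612 is in that span).
Apr 11, 1612 → Apr 11, 1613: 365 days.
Apr 11, 1613 → Apr 11, 1614: 365 days.
Apr 11, 1614 → Apr 11, 1615: 365 days.
Apr 11, 1615 → Apr 11, 1616: 366 days (Feb 29, 1616 is in that span).
Apr 11, 1616 → Apr 11, 1617: 365 days.
Apr 11, 1617 → Apr 11, 1618: 365 days.
Apr 11, 1618 → Apr 11, 1619: 365 days.
Apr 11, 1619 → Apr 11, 1620: 366 days (Feb 29, 1620 is in that span).
Apr 11, 1620 → Apr 11, 1621: 365 days.
Apr 11, 1621 → Apr 11, 1622: 365 days.
Apr 11, 1622 → Apr 11, 1623: 365 days.
Apr 11, 1623 → May 11, 1623: 30 days (April has 30).
May 11, 1623 → Jun 11, 1623: 31 days (May has 31).
Jun 11, 1623 → Jul 11, 1623: 30 days (June has 30).
Jul 11, 1623 → Jul 24, 1623: 13 days.
Total: 4487 days.

4487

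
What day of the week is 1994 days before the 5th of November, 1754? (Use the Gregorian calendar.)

Nov 5, 1754 is a Tuesday.
1994 mod 7 = 6, so 1994 days before a Tuesday is Tuesday − 6 = Wednesday.

Wednesday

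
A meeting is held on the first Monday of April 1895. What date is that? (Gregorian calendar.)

April 1, 1895 is a Monday.
The first Monday is therefore April 1 (same day).

April 1, 1895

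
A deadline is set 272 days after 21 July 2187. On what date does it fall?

April 18, 2188

Jul has 31 days: +11 → Aug 1, 2187 (261 left).
Aug has 31 days: +31 → Sep 1, 2187 (230 left).
Sep has 30 days: +30 → Oct 1, 2187 (200 left).
Oct has 31 days: +31 → Nov 1, 2187 (169 left).
Nov has 30 days: +30 → Dec 1, 2187 (139 left).
Dec has 31 days: +31 → Jan 1, 2188 (108 left).
Jan has 31 days: +31 → Feb 1, 2188 (77 left).
Feb has 29 days: +29 → Mar 1, 2188 (48 left).
Mar has 31 days: +31 → Apr 1, 2188 (17 left).
+17 → Apr 18, 2188.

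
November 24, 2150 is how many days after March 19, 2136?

5363

Mar 19, 2136 → Mar 19, 2137: 365 days.
Mar 19, 2137 → Mar 19, 2138: 365 days.
Mar 19, 2138 → Mar 19, 2139: 365 days.
Mar 19, 2139 → Mar 19, 2140: 366 days (Feb 29, 2140 is in that span).
Mar 19, 2140 → Mar 19, 2141: 365 days.
Mar 19, 2141 → Mar 19, 2142: 365 days.
Mar 19, 2142 → Mar 19, 2143: 365 days.
Mar 19, 2143 → Mar 19, 2144: 366 days (Feb 29, 2144 is in that span).
Mar 19, 2144 → Mar 19, 2145: 365 days.
Mar 19, 2145 → Mar 19, 2146: 365 days.
Mar 19, 2146 → Mar 19, 2147: 365 days.
Mar 19, 2147 → Mar 19, 2148: 366 days (Feb 29, 2148 is in that span).
Mar 19, 2148 → Mar 19, 2149: 365 days.
Mar 19, 2149 → Mar 19, 2150: 365 days.
Mar 19, 2150 → Apr 19, 2150: 31 days (March has 31).
Apr 19, 2150 → May 19, 2150: 30 days (April has 30).
May 19, 2150 → Jun 19, 2150: 31 days (May has 31).
Jun 19, 2150 → Jul 19, 2150: 30 days (June has 30).
Jul 19, 2150 → Aug 19, 2150: 31 days (July has 31).
Aug 19, 2150 → Sep 19, 2150: 31 days (August has 31).
Sep 19, 2150 → Oct 19, 2150: 30 days (September has 30).
Oct 19, 2150 → Nov 19, 2150: 31 days (October has 31).
Nov 19, 2150 → Nov 24, 2150: 5 days.
Total: 5363 days.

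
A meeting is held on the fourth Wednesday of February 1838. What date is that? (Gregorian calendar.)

February 28, 1838

February 1, 1838 is a Thursday.
The first Wednesday is therefore February 7 (6 days later).
The fourth Wednesday is 7 + 3×7 = February 28.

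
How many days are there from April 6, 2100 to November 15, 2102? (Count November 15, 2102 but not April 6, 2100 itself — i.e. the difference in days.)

Apr 6, 2100 → Apr 6, 2101: 365 days.
Apr 6, 2101 → Apr 6, 2102: 365 days.
Apr 6, 2102 → May 6, 2102: 30 days (April has 30).
May 6, 2102 → Jun 6, 2102: 31 days (May has 31).
Jun 6, 2102 → Jul 6, 2102: 30 days (June has 30).
Jul 6, 2102 → Aug 6, 2102: 31 days (July has 31).
Aug 6, 2102 → Sep 6, 2102: 31 days (August has 31).
Sep 6, 2102 → Oct 6, 2102: 30 days (September has 30).
Oct 6, 2102 → Nov 6, 2102: 31 days (October has 31).
Nov 6, 2102 → Nov 15, 2102: 9 days.
Total: 953 days.

953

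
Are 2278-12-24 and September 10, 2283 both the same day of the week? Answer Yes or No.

From Dec 24, 2278 to Sep 10, 2283 is 1721 days.
1721 mod 7 = 6, so they are different weekdays.
(Dec 24, 2278 is a Tuesday; Sep 10, 2283 is a Monday.)

No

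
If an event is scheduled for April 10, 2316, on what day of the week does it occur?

Doomsday rule: the anchor day for the 2300s is Wednesday. For year 16: 16÷12 = 1 r 4, and 4÷4 = 1, so 1+4+1 = 6.
Wednesday + 6 ≡ Tuesday — that's 2316's doomsday.
In April the doomsday date is Apr 4.
Apr 10 is 6 days after Apr 4; 6 mod 7 = 6, so Tuesday + 6 = Monday.

Monday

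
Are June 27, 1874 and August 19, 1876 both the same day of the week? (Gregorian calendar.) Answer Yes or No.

Yes

From Jun 27, 1874 to Aug 19, 1876 is 784 days.
784 mod 7 = 0, so they are the same weekday.
(Jun 27, 1874 is a Saturday; Aug 19, 1876 is a Saturday.)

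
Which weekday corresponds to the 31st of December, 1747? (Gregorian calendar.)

Doomsday rule: the anchor day for the 1700s is Sunday. For year 47: 47÷12 = 3 r 11, and 11÷4 = 2, so 3+11+2 = 16.
Sunday + 16 ≡ Tuesday — that's 1747's doomsday.
In December the doomsday date is Dec 12.
Dec 31 is 19 days after Dec 12; 19 mod 7 = 5, so Tuesday + 5 = Sunday.

Sunday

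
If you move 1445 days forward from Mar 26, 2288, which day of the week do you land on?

First find the weekday of Mar 26, 2288. Doomsday rule: the anchor day for the 2200s is Friday. For year 88: 88÷12 = 7 r 4, and 4÷4 = 1, so 7+4+1 = 12.
Friday + 12 ≡ Wednesday — that's 2288's doomsday.
In March the doomsday date is Mar 14.
Mar 26 is 12 days after Mar 14; 12 mod 7 = 5, so Wednesday + 5 = Monday.
1445 mod 7 = 3, so 1445 days after a Monday is Monday + 3 = Thursday.

Thursday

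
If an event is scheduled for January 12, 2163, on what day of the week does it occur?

Doomsday rule: the anchor day for the 2100s is Sunday. For year 63: 63÷12 = 5 r 3, and 3÷4 = 0, so 5+3+0 = 8.
Sunday + 8 ≡ Monday — that's 2163's doomsday.
In January the doomsday date is Jan 3 (2163 is not a leap year).
Jan 12 is 9 days after Jan 3; 9 mod 7 = 2, so Monday + 2 = Wednesday.

Wednesday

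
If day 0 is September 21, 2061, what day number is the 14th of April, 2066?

1666

Sep 21, 2061 → Sep 21, 2062: 365 days.
Sep 21, 2062 → Sep 21, 2063: 365 days.
Sep 21, 2063 → Sep 21, 2064: 366 days (Feb 29, 2064 is in that span).
Sep 21, 2064 → Sep 21, 2065: 365 days.
Sep 21, 2065 → Oct 21, 2065: 30 days (September has 30).
Oct 21, 2065 → Nov 21, 2065: 31 days (October has 31).
Nov 21, 2065 → Dec 21, 2065: 30 days (November has 30).
Dec 21, 2065 → Jan 21, 2066: 31 days (December has 31).
Jan 21, 2066 → Feb 21, 2066: 31 days (January has 31).
Feb 21, 2066 → Mar 21, 2066: 28 days (February has 28).
Mar 21, 2066 → Apr 14, 2066: 24 days.
Total: 1666 days.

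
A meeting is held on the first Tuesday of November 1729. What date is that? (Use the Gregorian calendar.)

November 1, 1729

November 1, 1729 is a Tuesday.
The first Tuesday is therefore November 1 (same day).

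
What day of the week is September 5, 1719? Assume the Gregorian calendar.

Doomsday rule: the anchor day for the 1700s is Sunday. For year 19: 19÷12 = 1 r 7, and 7÷4 = 1, so 1+7+1 = 9.
Sunday + 9 ≡ Tuesday — that's 1719's doomsday.
In September the doomsday date is Sep 5.
Sep 5 is the doomsday itself: Tuesday.

Tuesday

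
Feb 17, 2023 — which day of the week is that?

Friday

Doomsday rule: the anchor day for the 2000s is Tuesday. For year 23: 23÷12 = 1 r 11, and 11÷4 = 2, so 1+11+2 = 14.
Tuesday + 14 ≡ Tuesday — that's 2023's doomsday.
In February the doomsday date is Feb 28 (2023 is not a leap year).
Feb 17 is 11 days before Feb 28; 11 mod 7 = 4, so Tuesday − 4 = Friday.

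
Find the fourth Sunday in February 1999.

February 1, 1999 is a Monday.
The first Sunday is therefore February 7 (6 days later).
The fourth Sunday is 7 + 3×7 = February 28.

February 28, 1999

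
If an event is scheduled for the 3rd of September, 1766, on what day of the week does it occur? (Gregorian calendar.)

Wednesday

Doomsday rule: the anchor day for the 1700s is Sunday. For year 66: 66÷12 = 5 r 6, and 6÷4 = 1, so 5+6+1 = 12.
Sunday + 12 ≡ Friday — that's 1766's doomsday.
In September the doomsday date is Sep 5.
Sep 3 is 2 days before Sep 5; 2 mod 7 = 2, so Friday − 2 = Wednesday.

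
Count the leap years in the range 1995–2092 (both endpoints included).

25

Multiples of 4 in [1995,2092]: 25.
Of those, multiples of 100: 1 (not leap unless ÷400).
Multiples of 400: 1.
Leap years = 25 − 1 + 1 = 25.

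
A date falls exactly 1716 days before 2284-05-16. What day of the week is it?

Thursday

May 16, 2284 is a Friday.
1716 mod 7 = 1, so 1716 days before a Friday is Friday − 1 = Thursday.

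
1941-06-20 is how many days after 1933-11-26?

Nov 26, 1933 → Nov 26, 1934: 365 days.
Nov 26, 1934 → Nov 26, 1935: 365 days.
Nov 26, 1935 → Nov 26, 1936: 366 days (Feb 29, 1936 is in that span).
Nov 26, 1936 → Nov 26, 1937: 365 days.
Nov 26, 1937 → Nov 26, 1938: 365 days.
Nov 26, 1938 → Nov 26, 1939: 365 days.
Nov 26, 1939 → Nov 26, 1940: 366 days (Feb 29, 1940 is in that span).
Nov 26, 1940 → Dec 26, 1940: 30 days (November has 30).
Dec 26, 1940 → Jan 26, 1941: 31 days (December has 31).
Jan 26, 1941 → Feb 26, 1941: 31 days (January has 31).
Feb 26, 1941 → Mar 26, 1941: 28 days (February has 28).
Mar 26, 1941 → Apr 26, 1941: 31 days (March has 31).
Apr 26, 1941 → May 26, 1941: 30 days (April has 30).
May 26, 1941 → Jun 20, 1941: 25 days.
Total: 2763 days.

2763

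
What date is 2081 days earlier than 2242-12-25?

−365 (one year) → Dec 25, 2241 (1716 left).
−365 (one year) → Dec 25, 2240 (1351 left).
−366 (one year; includes Feb 29, 2240) → Dec 25, 2239 (985 left).
−365 (one year) → Dec 25, 2238 (620 left).
−365 (one year) → Dec 25, 2237 (255 left).
−25 → Nov 30, 2237 (end of Nov, 30 days; 230 left).
−30 → Oct 31, 2237 (end of Oct, 31 days; 200 left).
−31 → Sep 30, 2237 (end of Sep, 30 days; 169 left).
−30 → Aug 31, 2237 (end of Aug, 31 days; 139 left).
−31 → Jul 31, 2237 (end of Jul, 31 days; 108 left).
−31 → Jun 30, 2237 (end of Jun, 30 days; 77 left).
−30 → May 31, 2237 (end of May, 31 days; 47 left).
−31 → Apr 30, 2237 (end of Apr, 30 days; 16 left).
−16 → Apr 14, 2237.

April 14, 2237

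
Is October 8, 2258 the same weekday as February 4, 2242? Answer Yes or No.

From Feb 4, 2242 to Oct 8, 2258 is 6090 days.
6090 mod 7 = 0, so they are the same weekday.
(Feb 4, 2242 is a Friday; Oct 8, 2258 is a Friday.)

Yes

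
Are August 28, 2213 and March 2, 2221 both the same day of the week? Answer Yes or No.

From Aug 28, 2213 to Mar 2, 2221 is 2743 days.
2743 mod 7 = 6, so they are different weekdays.
(Aug 28, 2213 is a Saturday; Mar 2, 2221 is a Friday.)

No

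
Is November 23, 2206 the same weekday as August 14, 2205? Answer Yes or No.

No

From Aug 14, 2205 to Nov 23, 2206 is 466 days.
466 mod 7 = 4, so they are different weekdays.
(Aug 14, 2205 is a Wednesday; Nov 23, 2206 is a Sunday.)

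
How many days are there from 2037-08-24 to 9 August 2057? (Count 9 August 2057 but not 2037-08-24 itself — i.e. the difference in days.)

Aug 24, 2037 → Aug 24, 2038: 365 days.
Aug 24, 2038 → Aug 24, 2039: 365 days.
Aug 24, 2039 → Aug 24, 2040: 366 days (Feb 29, 2040 is in that span).
Aug 24, 2040 → Aug 24, 2041: 365 days.
Aug 24, 2041 → Aug 24, 2042: 365 days.
Aug 24, 2042 → Aug 24, 2043: 365 days.
Aug 24, 2043 → Aug 24, 2044: 366 days (Feb 29, 2044 is in that span).
Aug 24, 2044 → Aug 24, 2045: 365 days.
Aug 24, 2045 → Aug 24, 2046: 365 days.
Aug 24, 2046 → Aug 24, 2047: 365 days.
Aug 24, 2047 → Aug 24, 2048: 366 days (Feb 29, 2048 is in that span).
Aug 24, 2048 → Aug 24, 2049: 365 days.
Aug 24, 2049 → Aug 24, 2050: 365 days.
Aug 24, 2050 → Aug 24, 2051: 365 days.
Aug 24, 2051 → Aug 24, 2052: 366 days (Feb 29, 2052 is in that span).
Aug 24, 2052 → Aug 24, 2053: 365 days.
Aug 24, 2053 → Aug 24, 2054: 365 days.
Aug 24, 2054 → Aug 24, 2055: 365 days.
Aug 24, 2055 → Aug 24, 2056: 366 days (Feb 29, 2056 is in that span).
Aug 24, 2056 → Sep 24, 2056: 31 days (August has 31).
Sep 24, 2056 → Oct 24, 2056: 30 days (September has 30).
Oct 24, 2056 → Nov 24, 2056: 31 days (October has 31).
Nov 24, 2056 → Dec 24, 2056: 30 days (November has 30).
Dec 24, 2056 → Jan 24, 2057: 31 days (December has 31).
Jan 24, 2057 → Feb 24, 2057: 31 days (January has 31).
Feb 24, 2057 → Mar 24, 2057: 28 days (February has 28).
Mar 24, 2057 → Apr 24, 2057: 31 days (March has 31).
Apr 24, 2057 → May 24, 2057: 30 days (April has 30).
May 24, 2057 → Jun 24, 2057: 31 days (May has 31).
Jun 24, 2057 → Jul 24, 2057: 30 days (June has 30).
Jul 24, 2057 → Aug 9, 2057: 16 days.
Total: 7290 days.

7290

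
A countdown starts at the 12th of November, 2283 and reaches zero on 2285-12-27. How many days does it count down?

Nov 12, 2283 → Nov 12, 2284: 366 days (Feb 29, 2284 is in that span).
Nov 12, 2284 → Nov 12, 2285: 365 days.
Nov 12, 2285 → Dec 12, 2285: 30 days (November has 30).
Dec 12, 2285 → Dec 27, 2285: 15 days.
Total: 776 days.

776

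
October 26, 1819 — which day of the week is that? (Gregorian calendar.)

Doomsday rule: the anchor day for the 1800s is Friday. For year 19: 19÷12 = 1 r 7, and 7÷4 = 1, so 1+7+1 = 9.
Friday + 9 ≡ Sunday — that's 1819's doomsday.
In October the doomsday date is Oct 10.
Oct 26 is 16 days after Oct 10; 16 mod 7 = 2, so Sunday + 2 = Tuesday.

Tuesday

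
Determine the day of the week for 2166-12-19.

Friday

Doomsday rule: the anchor day for the 2100s is Sunday. For year 66: 66÷12 = 5 r 6, and 6÷4 = 1, so 5+6+1 = 12.
Sunday + 12 ≡ Friday — that's 2166's doomsday.
In December the doomsday date is Dec 12.
Dec 19 is 7 days after Dec 12; 7 mod 7 = 0, so Friday + 0 = Friday.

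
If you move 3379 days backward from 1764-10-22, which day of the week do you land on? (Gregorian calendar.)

Wednesday

First find the weekday of Oct 22, 1764. Doomsday rule: the anchor day for the 1700s is Sunday. For year 64: 64÷12 = 5 r 4, and 4÷4 = 1, so 5+4+1 = 10.
Sunday + 10 ≡ Wednesday — that's 1764's doomsday.
In October the doomsday date is Oct 10.
Oct 22 is 12 days after Oct 10; 12 mod 7 = 5, so Wednesday + 5 = Monday.
3379 mod 7 = 5, so 3379 days before a Monday is Monday − 5 = Wednesday.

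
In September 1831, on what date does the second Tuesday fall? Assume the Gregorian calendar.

September 1, 1831 is a Thursday.
The first Tuesday is therefore September 6 (5 days later).
The second Tuesday is 6 + 1×7 = September 13.

September 13, 1831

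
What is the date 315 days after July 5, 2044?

Jul has 31 days: +27 → Aug 1, 2044 (288 left).
Aug has 31 days: +31 → Sep 1, 2044 (257 left).
Sep has 30 days: +30 → Oct 1, 2044 (227 left).
Oct has 31 days: +31 → Nov 1, 2044 (196 left).
Nov has 30 days: +30 → Dec 1, 2044 (166 left).
Dec has 31 days: +31 → Jan 1, 2045 (135 left).
Jan has 31 days: +31 → Feb 1, 2045 (104 left).
Feb has 28 days: +28 → Mar 1, 2045 (76 left).
Mar has 31 days: +31 → Apr 1, 2045 (45 left).
Apr has 30 days: +30 → May 1, 2045 (15 left).
+15 → May 16, 2045.

May 16, 2045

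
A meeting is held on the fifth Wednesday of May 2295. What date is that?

May 1, 2295 is a Wednesday.
The first Wednesday is therefore May 1 (same day).
The fifth Wednesday is 1 + 4×7 = May 29.

May 29, 2295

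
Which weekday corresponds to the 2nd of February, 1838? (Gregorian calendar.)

Doomsday rule: the anchor day for the 1800s is Friday. For year 38: 38÷12 = 3 r 2, and 2÷4 = 0, so 3+2+0 = 5.
Friday + 5 ≡ Wednesday — that's 1838's doomsday.
In February the doomsday date is Feb 28 (1838 is not a leap year).
Feb 2 is 26 days before Feb 28; 26 mod 7 = 5, so Wednesday − 5 = Friday.

Friday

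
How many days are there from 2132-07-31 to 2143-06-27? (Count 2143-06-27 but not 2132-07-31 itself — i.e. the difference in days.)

Jul 31, 2132 → Jul 31, 2133: 365 days.
Jul 31, 2133 → Jul 31, 2134: 365 days.
Jul 31, 2134 → Jul 31, 2135: 365 days.
Jul 31, 2135 → Jul 31, 2136: 366 days (Feb 29, 2136 is in that span).
Jul 31, 2136 → Jul 31, 2137: 365 days.
Jul 31, 2137 → Jul 31, 2138: 365 days.
Jul 31, 2138 → Jul 31, 2139: 365 days.
Jul 31, 2139 → Jul 31, 2140: 366 days (Feb 29, 2140 is in that span).
Jul 31, 2140 → Jul 31, 2141: 365 days.
Jul 31, 2141 → Jul 31, 2142: 365 days.
Jul 31, 2142 → Aug 31, 2142: 31 days (July has 31).
Aug 31, 2142 → Sep 30, 2142: 30 days (August has 31).
Sep 30, 2142 → Oct 30, 2142: 30 days (September has 30).
Oct 30, 2142 → Nov 30, 2142: 31 days (October has 31).
Nov 30, 2142 → Dec 30, 2142: 30 days (November has 30).
Dec 30, 2142 → Jan 30, 2143: 31 days (December has 31).
Jan 30, 2143 → Feb 28, 2143: 29 days (January has 31).
Feb 28, 2143 → Mar 28, 2143: 28 days (February has 28).
Mar 28, 2143 → Apr 28, 2143: 31 days (March has 31).
Apr 28, 2143 → May 28, 2143: 30 days (April has 30).
May 28, 2143 → Jun 27, 2143: 30 days.
Total: 3983 days.

3983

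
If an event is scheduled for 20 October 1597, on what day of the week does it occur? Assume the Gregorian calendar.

Monday

Doomsday rule: the anchor day for the 1500s is Wednesday. For year 97: 97÷12 = 8 r 1, and 1÷4 = 0, so 8+1+0 = 9.
Wednesday + 9 ≡ Friday — that's 1597's doomsday.
In October the doomsday date is Oct 10.
Oct 20 is 10 days after Oct 10; 10 mod 7 = 3, so Friday + 3 = Monday.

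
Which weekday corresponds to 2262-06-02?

Doomsday rule: the anchor day for the 2200s is Friday. For year 62: 62÷12 = 5 r 2, and 2÷4 = 0, so 5+2+0 = 7.
Friday + 7 ≡ Friday — that's 2262's doomsday.
In June the doomsday date is Jun 6.
Jun 2 is 4 days before Jun 6; 4 mod 7 = 4, so Friday − 4 = Monday.

Monday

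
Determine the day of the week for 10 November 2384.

Saturday

Doomsday rule: the anchor day for the 2300s is Wednesday. For year 84: 84÷12 = 7 r 0, and 0÷4 = 0, so 7+0+0 = 7.
Wednesday + 7 ≡ Wednesday — that's 2384's doomsday.
In November the doomsday date is Nov 7.
Nov 10 is 3 days after Nov 7; 3 mod 7 = 3, so Wednesday + 3 = Saturday.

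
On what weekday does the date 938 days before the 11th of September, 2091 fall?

Sep 11, 2091 is a Tuesday.
938 mod 7 = 0, so 938 days before a Tuesday is Tuesday − 0 = Tuesday.

Tuesday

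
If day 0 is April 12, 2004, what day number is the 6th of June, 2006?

Apr 12, 2004 → Apr 12, 2005: 365 days.
Apr 12, 2005 → Apr 12, 2006: 365 days.
Apr 12, 2006 → May 12, 2006: 30 days (April has 30).
May 12, 2006 → Jun 6, 2006: 25 days.
Total: 785 days.

785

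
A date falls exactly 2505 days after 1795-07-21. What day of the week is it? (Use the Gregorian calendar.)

First find the weekday of Jul 21, 1795. Doomsday rule: the anchor day for the 1700s is Sunday. For year 95: 95÷12 = 7 r 11, and 11÷4 = 2, so 7+11+2 = 20.
Sunday + 20 ≡ Saturday — that's 1795's doomsday.
In July the doomsday date is Jul 11.
Jul 21 is 10 days after Jul 11; 10 mod 7 = 3, so Saturday + 3 = Tuesday.
2505 mod 7 = 6, so 2505 days after a Tuesday is Tuesday + 6 = Monday.

Monday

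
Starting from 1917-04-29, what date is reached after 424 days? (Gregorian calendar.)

June 27, 1918

+365 (one year) → Apr 29, 1918 (59 left).
Apr has 30 days: +2 → May 1, 1918 (57 left).
May has 31 days: +31 → Jun 1, 1918 (26 left).
+26 → Jun 27, 1918.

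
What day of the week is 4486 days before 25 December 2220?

Tuesday

First find the weekday of Dec 25, 2220. Doomsday rule: the anchor day for the 2200s is Friday. For year 20: 20÷12 = 1 r 8, and 8÷4 = 2, so 1+8+2 = 11.
Friday + 11 ≡ Tuesday — that's 2220's doomsday.
In December the doomsday date is Dec 12.
Dec 25 is 13 days after Dec 12; 13 mod 7 = 6, so Tuesday + 6 = Monday.
4486 mod 7 = 6, so 4486 days before a Monday is Monday − 6 = Tuesday.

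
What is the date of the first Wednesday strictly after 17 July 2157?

July 20, 2157

Jul 17, 2157 is a Sunday.
From Sunday to the next Wednesday is 3 days.
Jul 17, 2157 + 3 = Jul 20, 2157.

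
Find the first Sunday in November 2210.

November 4, 2210

November 1, 2210 is a Thursday.
The first Sunday is therefore November 4 (3 days later).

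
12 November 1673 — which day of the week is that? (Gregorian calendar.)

Doomsday rule: the anchor day for the 1600s is Tuesday. For year 73: 73÷12 = 6 r 1, and 1÷4 = 0, so 6+1+0 = 7.
Tuesday + 7 ≡ Tuesday — that's 1673's doomsday.
In November the doomsday date is Nov 7.
Nov 12 is 5 days after Nov 7; 5 mod 7 = 5, so Tuesday + 5 = Sunday.

Sunday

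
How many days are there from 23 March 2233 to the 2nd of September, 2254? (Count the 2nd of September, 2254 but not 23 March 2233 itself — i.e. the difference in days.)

Mar 23, 2233 → Mar 23, 2234: 365 days.
Mar 23, 2234 → Mar 23, 2235: 365 days.
Mar 23, 2235 → Mar 23, 2236: 366 days (Feb 29, 2236 is in that span).
Mar 23, 2236 → Mar 23, 2237: 365 days.
Mar 23, 2237 → Mar 23, 2238: 365 days.
Mar 23, 2238 → Mar 23, 2239: 365 days.
Mar 23, 2239 → Mar 23, 2240: 366 days (Feb 29, 2240 is in that span).
Mar 23, 2240 → Mar 23, 2241: 365 days.
Mar 23, 2241 → Mar 23, 2242: 365 days.
Mar 23, 2242 → Mar 23, 2243: 365 days.
Mar 23, 2243 → Mar 23, 2244: 366 days (Feb 29, 2244 is in that span).
Mar 23, 2244 → Mar 23, 2245: 365 days.
Mar 23, 2245 → Mar 23, 2246: 365 days.
Mar 23, 2246 → Mar 23, 2247: 365 days.
Mar 23, 2247 → Mar 23, 2248: 366 days (Feb 29, 2248 is in that span).
Mar 23, 2248 → Mar 23, 2249: 365 days.
Mar 23, 2249 → Mar 23, 2250: 365 days.
Mar 23, 2250 → Mar 23, 2251: 365 days.
Mar 23, 2251 → Mar 23, 2252: 366 days (Feb 29, 2252 is in that span).
Mar 23, 2252 → Mar 23, 2253: 365 days.
Mar 23, 2253 → Mar 23, 2254: 365 days.
Mar 23, 2254 → Apr 23, 2254: 31 days (March has 31).
Apr 23, 2254 → May 23, 2254: 30 days (April has 30).
May 23, 2254 → Jun 23, 2254: 31 days (May has 31).
Jun 23, 2254 → Jul 23, 2254: 30 days (June has 30).
Jul 23, 2254 → Aug 23, 2254: 31 days (July has 31).
Aug 23, 2254 → Sep 2, 2254: 10 days.
Total: 7833 days.

7833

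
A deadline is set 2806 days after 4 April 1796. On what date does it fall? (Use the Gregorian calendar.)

December 11, 1803

+365 (one year) → Apr 4, 1797 (2441 left).
+365 (one year) → Apr 4, 1798 (2076 left).
+365 (one year) → Apr 4, 1799 (1711 left).
+365 (one year) → Apr 4, 1800 (1346 left).
+365 (one year) → Apr 4, 1801 (981 left).
+365 (one year) → Apr 4, 1802 (616 left).
+365 (one year) → Apr 4, 1803 (251 left).
Apr has 30 days: +27 → May 1, 1803 (224 left).
May has 31 days: +31 → Jun 1, 1803 (193 left).
Jun has 30 days: +30 → Jul 1, 1803 (163 left).
Jul has 31 days: +31 → Aug 1, 1803 (132 left).
Aug has 31 days: +31 → Sep 1, 1803 (101 left).
Sep has 30 days: +30 → Oct 1, 1803 (71 left).
Oct has 31 days: +31 → Nov 1, 1803 (40 left).
Nov has 30 days: +30 → Dec 1, 1803 (10 left).
+10 → Dec 11, 1803.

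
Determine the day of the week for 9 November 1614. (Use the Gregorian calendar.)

Sunday

Doomsday rule: the anchor day for the 1600s is Tuesday. For year 14: 14÷12 = 1 r 2, and 2÷4 = 0, so 1+2+0 = 3.
Tuesday + 3 ≡ Friday — that's 1614's doomsday.
In November the doomsday date is Nov 7.
Nov 9 is 2 days after Nov 7; 2 mod 7 = 2, so Friday + 2 = Sunday.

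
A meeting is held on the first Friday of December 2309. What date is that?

December 1, 2309 is a Wednesday.
The first Friday is therefore December 3 (2 days later).

December 3, 2309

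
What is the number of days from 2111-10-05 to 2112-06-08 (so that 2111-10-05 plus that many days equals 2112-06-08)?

Oct 5, 2111 → Nov 5, 2111: 31 days (October has 31).
Nov 5, 2111 → Dec 5, 2111: 30 days (November has 30).
Dec 5, 2111 → Jan 5, 2112: 31 days (December has 31).
Jan 5, 2112 → Feb 5, 2112: 31 days (January has 31).
Feb 5, 2112 → Mar 5, 2112: 29 days (February has 29).
Mar 5, 2112 → Apr 5, 2112: 31 days (March has 31).
Apr 5, 2112 → May 5, 2112: 30 days (April has 30).
May 5, 2112 → Jun 5, 2112: 31 days (May has 31).
Jun 5, 2112 → Jun 8, 2112: 3 days.
Total: 247 days.

247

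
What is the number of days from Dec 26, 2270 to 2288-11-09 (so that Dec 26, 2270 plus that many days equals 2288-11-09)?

Dec 26, 2270 → Dec 26, 2271: 365 days.
Dec 26, 2271 → Dec 26, 2272: 366 days (Feb 29, 2272 is in that span).
Dec 26, 2272 → Dec 26, 2273: 365 days.
Dec 26, 2273 → Dec 26, 2274: 365 days.
Dec 26, 2274 → Dec 26, 2275: 365 days.
Dec 26, 2275 → Dec 26, 2276: 366 days (Feb 29, 2276 is in that span).
Dec 26, 2276 → Dec 26, 2277: 365 days.
Dec 26, 2277 → Dec 26, 2278: 365 days.
Dec 26, 2278 → Dec 26, 2279: 365 days.
Dec 26, 2279 → Dec 26, 2280: 366 days (Feb 29, 2280 is in that span).
Dec 26, 2280 → Dec 26, 2281: 365 days.
Dec 26, 2281 → Dec 26, 2282: 365 days.
Dec 26, 2282 → Dec 26, 2283: 365 days.
Dec 26, 2283 → Dec 26, 2284: 366 days (Feb 29, 2284 is in that span).
Dec 26, 2284 → Dec 26, 2285: 365 days.
Dec 26, 2285 → Dec 26, 2286: 365 days.
Dec 26, 2286 → Dec 26, 2287: 365 days.
Dec 26, 2287 → Jan 26, 2288: 31 days (December has 31).
Jan 26, 2288 → Feb 26, 2288: 31 days (January has 31).
Feb 26, 2288 → Mar 26, 2288: 29 days (February has 29).
Mar 26, 2288 → Apr 26, 2288: 31 days (March has 31).
Apr 26, 2288 → May 26, 2288: 30 days (April has 30).
May 26, 2288 → Jun 26, 2288: 31 days (May has 31).
Jun 26, 2288 → Jul 26, 2288: 30 days (June has 30).
Jul 26, 2288 → Aug 26, 2288: 31 days (July has 31).
Aug 26, 2288 → Sep 26, 2288: 31 days (August has 31).
Sep 26, 2288 → Oct 26, 2288: 30 days (September has 30).
Oct 26, 2288 → Nov 9, 2288: 14 days.
Total: 6528 days.

6528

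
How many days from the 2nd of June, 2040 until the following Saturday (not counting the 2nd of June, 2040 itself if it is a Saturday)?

Jun 2, 2040 is a Saturday.
From Saturday to the next Saturday is 7 days.

7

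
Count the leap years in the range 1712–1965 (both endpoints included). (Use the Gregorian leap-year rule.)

Multiples of 4 in [1712,1965]: 64.
Of those, multiples of 100: 2 (not leap unless ÷400).
Multiples of 400: 0.
Leap years = 64 − 2 + 0 = 62.

62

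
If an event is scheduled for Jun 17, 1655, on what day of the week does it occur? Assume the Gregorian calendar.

Doomsday rule: the anchor day for the 1600s is Tuesday. For year 55: 55÷12 = 4 r 7, and 7÷4 = 1, so 4+7+1 = 12.
Tuesday + 12 ≡ Sunday — that's 1655's doomsday.
In June the doomsday date is Jun 6.
Jun 17 is 11 days after Jun 6; 11 mod 7 = 4, so Sunday + 4 = Thursday.

Thursday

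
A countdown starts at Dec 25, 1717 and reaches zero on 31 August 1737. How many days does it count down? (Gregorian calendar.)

Dec 25, 1717 → Dec 25, 1718: 365 days.
Dec 25, 1718 → Dec 25, 1719: 365 days.
Dec 25, 1719 → Dec 25, 1720: 366 days (Feb 29, 1720 is in that span).
Dec 25, 1720 → Dec 25, 1721: 365 days.
Dec 25, 1721 → Dec 25, 1722: 365 days.
Dec 25, 1722 → Dec 25, 1723: 365 days.
Dec 25, 1723 → Dec 25, 1724: 366 days (Feb 29, 1724 is in that span).
Dec 25, 1724 → Dec 25, 1725: 365 days.
Dec 25, 1725 → Dec 25, 1726: 365 days.
Dec 25, 1726 → Dec 25, 1727: 365 days.
Dec 25, 1727 → Dec 25, 1728: 366 days (Feb 29, 1728 is in that span).
Dec 25, 1728 → Dec 25, 1729: 365 days.
Dec 25, 1729 → Dec 25, 1730: 365 days.
Dec 25, 1730 → Dec 25, 1731: 365 days.
Dec 25, 1731 → Dec 25, 1732: 366 days (Feb 29, 1732 is in that span).
Dec 25, 1732 → Dec 25, 1733: 365 days.
Dec 25, 1733 → Dec 25, 1734: 365 days.
Dec 25, 1734 → Dec 25, 1735: 365 days.
Dec 25, 1735 → Dec 25, 1736: 366 days (Feb 29, 1736 is in that span).
Dec 25, 1736 → Jan 25, 1737: 31 days (December has 31).
Jan 25, 1737 → Feb 25, 1737: 31 days (January has 31).
Feb 25, 1737 → Mar 25, 1737: 28 days (February has 28).
Mar 25, 1737 → Apr 25, 1737: 31 days (March has 31).
Apr 25, 1737 → May 25, 1737: 30 days (April has 30).
May 25, 1737 → Jun 25, 1737: 31 days (May has 31).
Jun 25, 1737 → Jul 25, 1737: 30 days (June has 30).
Jul 25, 1737 → Aug 25, 1737: 31 days (July has 31).
Aug 25, 1737 → Aug 31, 1737: 6 days.
Total: 7189 days.

7189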